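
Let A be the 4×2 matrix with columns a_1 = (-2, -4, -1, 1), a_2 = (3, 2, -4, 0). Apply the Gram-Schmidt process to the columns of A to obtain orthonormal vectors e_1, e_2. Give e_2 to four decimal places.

a_1 = (-2, -4, -1, 1); ‖a_1‖ = 4.6904, so e_1 = (-0.4264, -0.8528, -0.2132, 0.2132).
e_1·a_2 = (-0.4264)·3 + (-0.8528)·2 + (-0.2132)·(-4) + 0.2132·0 = -2.1320.
u_2 = a_2 + 2.1320·e_1 = (2.0909, 0.1818, -4.4545, 0.4545).
‖u_2‖ = 4.9452, so e_2 = (0.4228, 0.0368, -0.9008, 0.0919).

e_2 = (0.4228, 0.0368, -0.9008, 0.0919)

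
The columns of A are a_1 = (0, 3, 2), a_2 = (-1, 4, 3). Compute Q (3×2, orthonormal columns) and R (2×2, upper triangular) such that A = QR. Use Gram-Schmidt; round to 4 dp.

Q = [[0.0000, -0.9636], [0.8321, -0.1482], [0.5547, 0.2224]], R = [[3.6056, 4.9923], [0.0000, 1.0377]]

a_1 = (0, 3, 2); ‖a_1‖ = 3.6056, so e_1 = (0.0000, 0.8321, 0.5547).
e_1·a_2 = 0.0000·(-1) + 0.8321·4 + 0.5547·3 = 4.9923.
u_2 = a_2 − 4.9923·e_1 = (-1.0000, -0.1538, 0.2308).
‖u_2‖ = 1.0377, so e_2 = (-0.9636, -0.1482, 0.2224).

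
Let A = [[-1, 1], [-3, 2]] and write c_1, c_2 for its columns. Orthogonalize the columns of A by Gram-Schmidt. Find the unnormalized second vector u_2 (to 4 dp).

c_1 = (-1, -3); ‖c_1‖ = 3.1623, so q_1 = (-0.3162, -0.9487).
q_1·c_2 = (-0.3162)·1 + (-0.9487)·2 = -2.2136.
u_2 = c_2 + 2.2136·q_1 = (0.3000, -0.1000).

u_2 = (0.3000, -0.1000)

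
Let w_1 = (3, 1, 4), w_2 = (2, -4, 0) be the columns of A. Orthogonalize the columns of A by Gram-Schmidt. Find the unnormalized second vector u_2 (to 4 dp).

w_1 = (3, 1, 4); ‖w_1‖ = 5.0990, so e_1 = (0.5883, 0.1961, 0.7845).
e_1·w_2 = 0.5883·2 + 0.1961·(-4) + 0.7845·0 = 0.3922.
u_2 = w_2 − 0.3922·e_1 = (1.7692, -4.0769, -0.3077).

u_2 = (1.7692, -4.0769, -0.3077)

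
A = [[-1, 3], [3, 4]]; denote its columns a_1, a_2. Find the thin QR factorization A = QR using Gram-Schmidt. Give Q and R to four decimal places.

Q = [[-0.3162, 0.9487], [0.9487, 0.3162]], R = [[3.1623, 2.8460], [0.0000, 4.1110]]

a_1 = (-1, 3); ‖a_1‖ = 3.1623, so e_1 = (-0.3162, 0.9487).
e_1·a_2 = (-0.3162)·3 + 0.9487·4 = 2.8460.
u_2 = a_2 − 2.8460·e_1 = (3.9000, 1.3000).
‖u_2‖ = 4.1110, so e_2 = (0.9487, 0.3162).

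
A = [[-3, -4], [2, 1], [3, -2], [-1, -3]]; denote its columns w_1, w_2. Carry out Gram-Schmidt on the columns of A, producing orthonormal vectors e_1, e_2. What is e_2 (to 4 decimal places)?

e_1 = w_1/‖w_1‖ = (-3, 2, 3, -1)/4.7958 = (-0.6255, 0.4170, 0.6255, -0.2085).
r_{12} = e_1·w_2 = 2.2937.
u_2 = w_2 − 2.2937·e_1 = (-2.5652, 0.0435, -3.4348, -2.5217).
‖u_2‖ = 4.9738, so e_2 = (-0.5157, 0.0087, -0.6906, -0.5070).

e_2 = (-0.5157, 0.0087, -0.6906, -0.5070)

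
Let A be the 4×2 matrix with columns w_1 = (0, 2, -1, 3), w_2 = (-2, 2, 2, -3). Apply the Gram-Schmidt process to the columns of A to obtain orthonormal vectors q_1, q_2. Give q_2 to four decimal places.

q_1 = w_1/‖w_1‖ = (0, 2, -1, 3)/3.7417 = (0.0000, 0.5345, -0.2673, 0.8018).
r_{12} = q_1·w_2 = -1.8708.
u_2 = w_2 + 1.8708·q_1 = (-2.0000, 3.0000, 1.5000, -1.5000).
‖u_2‖ = 4.1833, so q_2 = (-0.4781, 0.7171, 0.3586, -0.3586).

q_2 = (-0.4781, 0.7171, 0.3586, -0.3586)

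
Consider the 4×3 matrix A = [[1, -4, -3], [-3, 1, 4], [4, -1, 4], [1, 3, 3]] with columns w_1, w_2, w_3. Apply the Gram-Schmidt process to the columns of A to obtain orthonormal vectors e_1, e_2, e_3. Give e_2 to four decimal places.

e_2 = (-0.7463, 0.0224, 0.0373, 0.6642)

w_1 = (1, -3, 4, 1); ‖w_1‖ = 5.1962, so e_1 = (0.1925, -0.5774, 0.7698, 0.1925).
e_1·w_2 = 0.1925·(-4) + (-0.5774)·1 + 0.7698·(-1) + 0.1925·3 = -1.5396.
u_2 = w_2 + 1.5396·e_1 = (-3.7037, 0.1111, 0.1852, 3.2963).
‖u_2‖ = 4.9628, so e_2 = (-0.7463, 0.0224, 0.0373, 0.6642).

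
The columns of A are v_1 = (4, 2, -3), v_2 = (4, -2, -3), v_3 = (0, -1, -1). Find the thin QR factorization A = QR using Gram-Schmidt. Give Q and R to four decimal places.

q_1 = v_1/‖v_1‖ = (4, 2, -3)/5.3852 = (0.7428, 0.3714, -0.5571).
r_{12} = q_1·v_2 = 3.8996.
u_2 = v_2 − 3.8996·q_1 = (1.1034, -3.4483, -0.8276).
‖u_2‖ = 3.7139, so q_2 = (0.2971, -0.9285, -0.2228).
r_{13} = q_1·v_3 = 0.1857; r_{23} = q_2·v_3 = 1.1513.
u_3 = v_3 − 0.1857·q_1 − 1.1513·q_2 = (-0.4800, 0.0000, -0.6400).
‖u_3‖ = 0.8000, so q_3 = (-0.6000, 0.0000, -0.8000).

Q = [[0.7428, 0.2971, -0.6000], [0.3714, -0.9285, 0.0000], [-0.5571, -0.2228, -0.8000]], R = [[5.3852, 3.8996, 0.1857], [0.0000, 3.7139, 1.1513], [0.0000, 0.0000, 0.8000]]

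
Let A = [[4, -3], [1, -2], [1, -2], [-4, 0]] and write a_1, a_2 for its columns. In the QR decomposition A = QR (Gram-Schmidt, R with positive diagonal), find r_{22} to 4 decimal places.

r_{22} = 3.0774

e_1 = a_1/‖a_1‖ = (4, 1, 1, -4)/5.8310 = (0.6860, 0.1715, 0.1715, -0.6860).
r_{12} = e_1·a_2 = -2.7440.
u_2 = a_2 + 2.7440·e_1 = (-1.1176, -1.5294, -1.5294, -1.8824).
r_{22} = ‖u_2‖ = 3.0774.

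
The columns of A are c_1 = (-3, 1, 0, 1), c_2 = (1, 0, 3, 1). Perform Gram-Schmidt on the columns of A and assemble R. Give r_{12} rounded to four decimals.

c_1 = (-3, 1, 0, 1); ‖c_1‖ = 3.3166, so e_1 = (-0.9045, 0.3015, 0.0000, 0.3015).
r_{12} = e_1·c_2 = -0.6030.

r_{12} = -0.6030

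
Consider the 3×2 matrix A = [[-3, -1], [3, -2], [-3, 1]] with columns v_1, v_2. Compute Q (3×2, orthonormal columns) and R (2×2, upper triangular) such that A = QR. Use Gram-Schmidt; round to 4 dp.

v_1 = (-3, 3, -3); ‖v_1‖ = 5.1962, so q_1 = (-0.5774, 0.5774, -0.5774).
q_1·v_2 = (-0.5774)·(-1) + 0.5774·(-2) + (-0.5774)·1 = -1.1547.
u_2 = v_2 + 1.1547·q_1 = (-1.6667, -1.3333, 0.3333).
‖u_2‖ = 2.1602, so q_2 = (-0.7715, -0.6172, 0.1543).

Q = [[-0.5774, -0.7715], [0.5774, -0.6172], [-0.5774, 0.1543]], R = [[5.1962, -1.1547], [0.0000, 2.1602]]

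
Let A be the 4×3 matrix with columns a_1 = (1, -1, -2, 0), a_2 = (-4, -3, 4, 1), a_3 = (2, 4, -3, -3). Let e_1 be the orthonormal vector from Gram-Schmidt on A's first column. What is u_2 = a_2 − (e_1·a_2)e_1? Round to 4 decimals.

u_2 = (-2.5000, -4.5000, 1.0000, 1.0000)

a_1 = (1, -1, -2, 0); ‖a_1‖ = 2.4495, so e_1 = (0.4082, -0.4082, -0.8165, 0.0000).
e_1·a_2 = 0.4082·(-4) + (-0.4082)·(-3) + (-0.8165)·4 + 0.0000·1 = -3.6742.
u_2 = a_2 + 3.6742·e_1 = (-2.5000, -4.5000, 1.0000, 1.0000).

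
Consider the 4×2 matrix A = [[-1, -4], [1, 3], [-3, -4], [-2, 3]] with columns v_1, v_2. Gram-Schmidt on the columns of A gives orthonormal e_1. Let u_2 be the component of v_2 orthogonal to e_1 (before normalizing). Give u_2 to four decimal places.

u_2 = (-3.1333, 2.1333, -1.4000, 4.7333)

v_1 = (-1, 1, -3, -2); ‖v_1‖ = 3.8730, so e_1 = (-0.2582, 0.2582, -0.7746, -0.5164).
e_1·v_2 = (-0.2582)·(-4) + 0.2582·3 + (-0.7746)·(-4) + (-0.5164)·3 = 3.3566.
u_2 = v_2 − 3.3566·e_1 = (-3.1333, 2.1333, -1.4000, 4.7333).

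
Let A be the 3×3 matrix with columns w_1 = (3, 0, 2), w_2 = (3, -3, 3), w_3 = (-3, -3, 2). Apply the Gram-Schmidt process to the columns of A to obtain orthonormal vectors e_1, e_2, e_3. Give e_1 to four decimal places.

e_1 = w_1/‖w_1‖ = (3, 0, 2)/3.6056 = (0.8321, 0.0000, 0.5547).

e_1 = (0.8321, 0.0000, 0.5547)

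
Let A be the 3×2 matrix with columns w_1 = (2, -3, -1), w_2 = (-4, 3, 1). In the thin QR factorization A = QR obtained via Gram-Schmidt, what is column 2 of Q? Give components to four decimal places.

e_2 = (-0.8452, -0.5071, -0.1690)

e_1 = w_1/‖w_1‖ = (2, -3, -1)/3.7417 = (0.5345, -0.8018, -0.2673).
r_{12} = e_1·w_2 = -4.8107.
u_2 = w_2 + 4.8107·e_1 = (-1.4286, -0.8571, -0.2857).
‖u_2‖ = 1.6903, so e_2 = (-0.8452, -0.5071, -0.1690).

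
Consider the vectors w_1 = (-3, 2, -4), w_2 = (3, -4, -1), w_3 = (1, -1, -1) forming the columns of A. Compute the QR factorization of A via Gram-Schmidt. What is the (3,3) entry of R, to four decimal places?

r_{33} = 0.3721

e_1 = w_1/‖w_1‖ = (-3, 2, -4)/5.3852 = (-0.5571, 0.3714, -0.7428).
r_{12} = e_1·w_2 = -2.4140.
u_2 = w_2 + 2.4140·e_1 = (1.6552, -3.1034, -2.7931).
‖u_2‖ = 4.4914, so e_2 = (0.3685, -0.6910, -0.6219).
r_{13} = e_1·w_3 = -0.1857; r_{23} = e_2·w_3 = 1.6814.
u_3 = w_3 + 0.1857·e_1 − 1.6814·e_2 = (0.2769, 0.2308, -0.0923).
r_{33} = ‖u_3‖ = 0.3721.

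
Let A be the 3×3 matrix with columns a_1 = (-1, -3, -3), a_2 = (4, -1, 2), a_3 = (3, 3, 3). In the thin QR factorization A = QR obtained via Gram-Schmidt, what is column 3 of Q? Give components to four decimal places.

q_1 = a_1/‖a_1‖ = (-1, -3, -3)/4.3589 = (-0.2294, -0.6882, -0.6882).
r_{12} = q_1·a_2 = -1.6059.
u_2 = a_2 + 1.6059·q_1 = (3.6316, -2.1053, 0.8947).
‖u_2‖ = 4.2920, so q_2 = (0.8461, -0.4905, 0.2085).
r_{13} = q_1·a_3 = -4.8177; r_{23} = q_2·a_3 = 1.6923.
u_3 = a_3 + 4.8177·q_1 − 1.6923·q_2 = (0.4629, 0.5143, -0.6686).
‖u_3‖ = 0.9621, so q_3 = (0.4811, 0.5345, -0.6949).

q_3 = (0.4811, 0.5345, -0.6949)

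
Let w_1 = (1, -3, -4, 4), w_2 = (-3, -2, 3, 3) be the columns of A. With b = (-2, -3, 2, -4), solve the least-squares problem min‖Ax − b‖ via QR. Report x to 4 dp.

w_1 = (1, -3, -4, 4); ‖w_1‖ = 6.4807, so e_1 = (0.1543, -0.4629, -0.6172, 0.6172).
e_1·w_2 = 0.1543·(-3) + (-0.4629)·(-2) + (-0.6172)·3 + 0.6172·3 = 0.4629.
u_2 = w_2 − 0.4629·e_1 = (-3.0714, -1.7857, 3.2857, 2.7143).
‖u_2‖ = 5.5485, so e_2 = (-0.5536, -0.3218, 0.5922, 0.4892).
Qᵀb = (-2.6232, 1.3002).
Back-substitute: x_2 = 1.3002/5.5485 = 0.2343.
x_1 = (-2.6232 − 0.4629·0.2343)/6.4807 = -0.4215.

x = (-0.4215, 0.2343)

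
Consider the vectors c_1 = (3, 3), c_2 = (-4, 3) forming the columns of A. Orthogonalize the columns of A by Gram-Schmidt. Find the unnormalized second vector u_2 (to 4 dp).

u_2 = (-3.5000, 3.5000)

q_1 = c_1/‖c_1‖ = (3, 3)/4.2426 = (0.7071, 0.7071).
r_{12} = q_1·c_2 = -0.7071.
u_2 = c_2 + 0.7071·q_1 = (-3.5000, 3.5000).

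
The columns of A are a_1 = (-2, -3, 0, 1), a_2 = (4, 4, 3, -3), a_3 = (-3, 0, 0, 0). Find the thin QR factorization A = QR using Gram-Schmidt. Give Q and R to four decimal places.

Q = [[-0.5345, 0.2044, -0.8201], [-0.8018, -0.2657, 0.4564], [0.0000, 0.8584, 0.2139], [0.2673, -0.3883, -0.2710]], R = [[3.7417, -6.1470, 1.6036], [0.0000, 3.4949, -0.6131], [0.0000, 0.0000, 2.4602]]

q_1 = a_1/‖a_1‖ = (-2, -3, 0, 1)/3.7417 = (-0.5345, -0.8018, 0.0000, 0.2673).
r_{12} = q_1·a_2 = -6.1470.
u_2 = a_2 + 6.1470·q_1 = (0.7143, -0.9286, 3.0000, -1.3571).
‖u_2‖ = 3.4949, so q_2 = (0.2044, -0.2657, 0.8584, -0.3883).
r_{13} = q_1·a_3 = 1.6036; r_{23} = q_2·a_3 = -0.6131.
u_3 = a_3 − 1.6036·q_1 + 0.6131·q_2 = (-2.0175, 1.1228, 0.5263, -0.6667).
‖u_3‖ = 2.4602, so q_3 = (-0.8201, 0.4564, 0.2139, -0.2710).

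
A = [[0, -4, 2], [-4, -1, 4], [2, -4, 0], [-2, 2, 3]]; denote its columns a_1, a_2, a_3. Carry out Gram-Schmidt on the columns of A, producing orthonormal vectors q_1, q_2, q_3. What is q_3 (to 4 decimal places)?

a_1 = (0, -4, 2, -2); ‖a_1‖ = 4.8990, so q_1 = (0.0000, -0.8165, 0.4082, -0.4082).
q_1·a_2 = 0.0000·(-4) + (-0.8165)·(-1) + 0.4082·(-4) + (-0.4082)·2 = -1.6330.
u_2 = a_2 + 1.6330·q_1 = (-4.0000, -2.3333, -3.3333, 1.3333).
‖u_2‖ = 5.8595, so q_2 = (-0.6827, -0.3982, -0.5689, 0.2276).
q_1·a_3 = 0.0000·2 + (-0.8165)·4 + 0.4082·0 + (-0.4082)·3 = -4.4907; q_2·a_3 = (-0.6827)·2 + (-0.3982)·4 + (-0.5689)·0 + 0.2276·3 = -2.2755.
u_3 = a_3 + 4.4907·q_1 + 2.2755·q_2 = (0.4466, -0.5728, 0.5388, 1.6845).
‖u_3‖ = 1.9119, so q_3 = (0.2336, -0.2996, 0.2818, 0.8810).

q_3 = (0.2336, -0.2996, 0.2818, 0.8810)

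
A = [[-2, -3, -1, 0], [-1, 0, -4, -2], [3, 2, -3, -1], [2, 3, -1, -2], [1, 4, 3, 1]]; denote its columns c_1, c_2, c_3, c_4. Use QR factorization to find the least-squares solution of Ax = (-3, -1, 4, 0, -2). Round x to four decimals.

e_1 = c_1/‖c_1‖ = (-2, -1, 3, 2, 1)/4.3589 = (-0.4588, -0.2294, 0.6882, 0.4588, 0.2294).
r_{12} = e_1·c_2 = 5.0471.
u_2 = c_2 − 5.0471·e_1 = (-0.6842, 1.1579, -1.4737, 0.6842, 2.8421).
‖u_2‖ = 3.5393, so e_2 = (-0.1933, 0.3272, -0.4164, 0.1933, 0.8030).
r_{13} = e_1·c_3 = -0.4588; r_{23} = e_2·c_3 = 2.3496.
u_3 = c_3 + 0.4588·e_1 − 2.3496·e_2 = (-0.7563, -4.8739, -1.7059, -1.2437, 1.2185).
‖u_3‖ = 5.5017, so e_3 = (-0.1375, -0.8859, -0.3101, -0.2261, 0.2215).
r_{14} = e_1·c_4 = -0.9177; r_{24} = e_2·c_4 = 0.1784; r_{34} = e_3·c_4 = 2.7554.
u_4 = c_4 + 0.9177·e_1 − 0.1784·e_2 − 2.7554·e_3 = (-0.0078, 0.1721, 0.5602, -0.9906, 0.4570).
‖u_4‖ = 1.2384, so e_4 = (-0.0063, 0.1390, 0.4524, -0.7999, 0.3690).
Qᵀb = (3.9001, -3.0188, -0.3849, 0.9514).
Back-substitute: x_4 = 0.9514/1.2384 = 0.7683.
x_3 = (-0.3849 − 2.7554·0.7683)/5.5017 = -0.4547.
x_2 = (-3.0188 − 2.3496·(-0.4547) − 0.1784·0.7683)/3.5393 = -0.5898.
x_1 = (3.9001 − 5.0471·(-0.5898) + 0.4588·(-0.4547) + 0.9177·0.7683)/4.3589 = 1.6915.

x = (1.6915, -0.5898, -0.4547, 0.7683)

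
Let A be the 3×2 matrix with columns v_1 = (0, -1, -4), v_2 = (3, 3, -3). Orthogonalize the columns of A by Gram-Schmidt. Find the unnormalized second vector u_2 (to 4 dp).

u_2 = (3.0000, 3.5294, -0.8824)

e_1 = v_1/‖v_1‖ = (0, -1, -4)/4.1231 = (0.0000, -0.2425, -0.9701).
r_{12} = e_1·v_2 = 2.1828.
u_2 = v_2 − 2.1828·e_1 = (3.0000, 3.5294, -0.8824).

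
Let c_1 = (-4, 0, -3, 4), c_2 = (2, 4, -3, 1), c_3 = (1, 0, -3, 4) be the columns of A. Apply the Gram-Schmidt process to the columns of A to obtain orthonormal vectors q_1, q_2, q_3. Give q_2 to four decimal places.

c_1 = (-4, 0, -3, 4); ‖c_1‖ = 6.4031, so q_1 = (-0.6247, 0.0000, -0.4685, 0.6247).
q_1·c_2 = (-0.6247)·2 + 0.0000·4 + (-0.4685)·(-3) + 0.6247·1 = 0.7809.
u_2 = c_2 − 0.7809·q_1 = (2.4878, 4.0000, -2.6341, 0.5122).
‖u_2‖ = 5.4213, so q_2 = (0.4589, 0.7378, -0.4859, 0.0945).

q_2 = (0.4589, 0.7378, -0.4859, 0.0945)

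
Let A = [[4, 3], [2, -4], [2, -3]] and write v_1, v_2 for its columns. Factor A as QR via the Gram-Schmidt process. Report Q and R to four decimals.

Q = [[0.8165, 0.5731], [0.4082, -0.6590], [0.4082, -0.4871]], R = [[4.8990, -0.4082], [0.0000, 5.8166]]

v_1 = (4, 2, 2); ‖v_1‖ = 4.8990, so e_1 = (0.8165, 0.4082, 0.4082).
e_1·v_2 = 0.8165·3 + 0.4082·(-4) + 0.4082·(-3) = -0.4082.
u_2 = v_2 + 0.4082·e_1 = (3.3333, -3.8333, -2.8333).
‖u_2‖ = 5.8166, so e_2 = (0.5731, -0.6590, -0.4871).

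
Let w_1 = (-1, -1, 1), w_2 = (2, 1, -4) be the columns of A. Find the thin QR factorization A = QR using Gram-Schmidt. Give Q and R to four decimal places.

Q = [[-0.5774, -0.1543], [-0.5774, -0.6172], [0.5774, -0.7715]], R = [[1.7321, -4.0415], [0.0000, 2.1602]]

q_1 = w_1/‖w_1‖ = (-1, -1, 1)/1.7321 = (-0.5774, -0.5774, 0.5774).
r_{12} = q_1·w_2 = -4.0415.
u_2 = w_2 + 4.0415·q_1 = (-0.3333, -1.3333, -1.6667).
‖u_2‖ = 2.1602, so q_2 = (-0.1543, -0.6172, -0.7715).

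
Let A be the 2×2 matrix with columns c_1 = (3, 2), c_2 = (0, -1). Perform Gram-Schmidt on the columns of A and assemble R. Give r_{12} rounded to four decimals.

e_1 = c_1/‖c_1‖ = (3, 2)/3.6056 = (0.8321, 0.5547).
r_{12} = e_1·c_2 = -0.5547.

r_{12} = -0.5547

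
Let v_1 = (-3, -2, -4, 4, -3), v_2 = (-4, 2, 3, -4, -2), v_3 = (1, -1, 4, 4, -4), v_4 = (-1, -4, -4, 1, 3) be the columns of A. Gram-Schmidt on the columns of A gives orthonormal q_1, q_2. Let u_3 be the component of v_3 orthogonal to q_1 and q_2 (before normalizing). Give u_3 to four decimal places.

q_1 = v_1/‖v_1‖ = (-3, -2, -4, 4, -3)/7.3485 = (-0.4082, -0.2722, -0.5443, 0.5443, -0.4082).
r_{12} = q_1·v_2 = -1.9052.
u_2 = v_2 + 1.9052·q_1 = (-4.7778, 1.4815, 1.9630, -2.9630, -2.7778).
‖u_2‖ = 6.7358, so q_2 = (-0.7093, 0.2199, 0.2914, -0.4399, -0.4124).
r_{13} = q_1·v_3 = 1.4969; r_{23} = q_2·v_3 = 0.1265.
u_3 = v_3 − 1.4969·q_1 − 0.1265·q_2 = (1.7008, -0.6204, 4.7780, 3.2408, -3.3367).

u_3 = (1.7008, -0.6204, 4.7780, 3.2408, -3.3367)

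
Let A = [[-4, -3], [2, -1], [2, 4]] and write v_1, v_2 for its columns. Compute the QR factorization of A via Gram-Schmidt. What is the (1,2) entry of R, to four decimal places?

r_{12} = 3.6742

v_1 = (-4, 2, 2); ‖v_1‖ = 4.8990, so e_1 = (-0.8165, 0.4082, 0.4082).
r_{12} = e_1·v_2 = 3.6742.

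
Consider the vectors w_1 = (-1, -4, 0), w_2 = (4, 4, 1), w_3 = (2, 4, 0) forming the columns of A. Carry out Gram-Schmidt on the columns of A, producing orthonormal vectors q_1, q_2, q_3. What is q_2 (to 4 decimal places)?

w_1 = (-1, -4, 0); ‖w_1‖ = 4.1231, so q_1 = (-0.2425, -0.9701, 0.0000).
q_1·w_2 = (-0.2425)·4 + (-0.9701)·4 + 0.0000·1 = -4.8507.
u_2 = w_2 + 4.8507·q_1 = (2.8235, -0.7059, 1.0000).
‖u_2‖ = 3.0774, so q_2 = (0.9175, -0.2294, 0.3249).

q_2 = (0.9175, -0.2294, 0.3249)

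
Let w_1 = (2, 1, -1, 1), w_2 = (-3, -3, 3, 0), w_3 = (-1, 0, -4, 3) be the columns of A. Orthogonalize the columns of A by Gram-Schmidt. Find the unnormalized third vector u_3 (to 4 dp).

e_1 = w_1/‖w_1‖ = (2, 1, -1, 1)/2.6458 = (0.7559, 0.3780, -0.3780, 0.3780).
r_{12} = e_1·w_2 = -4.5356.
u_2 = w_2 + 4.5356·e_1 = (0.4286, -1.2857, 1.2857, 1.7143).
‖u_2‖ = 2.5355, so e_2 = (0.1690, -0.5071, 0.5071, 0.6761).
r_{13} = e_1·w_3 = 1.8898; r_{23} = e_2·w_3 = -0.1690.
u_3 = w_3 − 1.8898·e_1 + 0.1690·e_2 = (-2.4000, -0.8000, -3.2000, 2.4000).

u_3 = (-2.4000, -0.8000, -3.2000, 2.4000)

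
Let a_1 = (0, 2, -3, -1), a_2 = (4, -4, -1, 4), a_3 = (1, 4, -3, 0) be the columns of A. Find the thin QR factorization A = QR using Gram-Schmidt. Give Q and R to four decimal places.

Q = [[0.0000, 0.6085, 0.3578], [0.5345, -0.4129, 0.7372], [-0.8018, -0.4455, 0.3369], [-0.2673, 0.5107, 0.4636]], R = [[3.7417, -2.4054, 4.5434], [0.0000, 6.5738, 0.2934], [0.0000, 0.0000, 2.2959]]

a_1 = (0, 2, -3, -1); ‖a_1‖ = 3.7417, so q_1 = (0.0000, 0.5345, -0.8018, -0.2673).
q_1·a_2 = 0.0000·4 + 0.5345·(-4) + (-0.8018)·(-1) + (-0.2673)·4 = -2.4054.
u_2 = a_2 + 2.4054·q_1 = (4.0000, -2.7143, -2.9286, 3.3571).
‖u_2‖ = 6.5738, so q_2 = (0.6085, -0.4129, -0.4455, 0.5107).
q_1·a_3 = 0.0000·1 + 0.5345·4 + (-0.8018)·(-3) + (-0.2673)·0 = 4.5434; q_2·a_3 = 0.6085·1 + (-0.4129)·4 + (-0.4455)·(-3) + 0.5107·0 = 0.2934.
u_3 = a_3 − 4.5434·q_1 − 0.2934·q_2 = (0.8215, 1.6926, 0.7736, 1.0645).
‖u_3‖ = 2.2959, so q_3 = (0.3578, 0.7372, 0.3369, 0.4636).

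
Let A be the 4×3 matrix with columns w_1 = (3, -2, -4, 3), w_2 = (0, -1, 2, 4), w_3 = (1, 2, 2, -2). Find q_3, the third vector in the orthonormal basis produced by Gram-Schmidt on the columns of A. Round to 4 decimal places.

q_3 = (0.8281, 0.4288, 0.3542, -0.0699)

w_1 = (3, -2, -4, 3); ‖w_1‖ = 6.1644, so q_1 = (0.4867, -0.3244, -0.6489, 0.4867).
q_1·w_2 = 0.4867·0 + (-0.3244)·(-1) + (-0.6489)·2 + 0.4867·4 = 0.9733.
u_2 = w_2 − 0.9733·q_1 = (-0.4737, -0.6842, 2.6316, 3.5263).
‖u_2‖ = 4.4780, so q_2 = (-0.1058, -0.1528, 0.5877, 0.7875).
q_1·w_3 = 0.4867·1 + (-0.3244)·2 + (-0.6489)·2 + 0.4867·(-2) = -2.4333; q_2·w_3 = (-0.1058)·1 + (-0.1528)·2 + 0.5877·2 + 0.7875·(-2) = -0.8110.
u_3 = w_3 + 2.4333·q_1 + 0.8110·q_2 = (2.0984, 1.0866, 0.8976, -0.1772).
‖u_3‖ = 2.5340, so q_3 = (0.8281, 0.4288, 0.3542, -0.0699).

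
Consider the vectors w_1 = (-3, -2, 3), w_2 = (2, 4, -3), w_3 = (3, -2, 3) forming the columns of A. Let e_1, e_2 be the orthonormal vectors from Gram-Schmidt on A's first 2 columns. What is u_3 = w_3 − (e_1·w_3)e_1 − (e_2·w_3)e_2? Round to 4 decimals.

w_1 = (-3, -2, 3); ‖w_1‖ = 4.6904, so e_1 = (-0.6396, -0.4264, 0.6396).
e_1·w_2 = (-0.6396)·2 + (-0.4264)·4 + 0.6396·(-3) = -4.9036.
u_2 = w_2 + 4.9036·e_1 = (-1.1364, 1.9091, 0.1364).
‖u_2‖ = 2.2259, so e_2 = (-0.5105, 0.8577, 0.0613).
e_1·w_3 = (-0.6396)·3 + (-0.4264)·(-2) + 0.6396·3 = 0.8528; e_2·w_3 = (-0.5105)·3 + 0.8577·(-2) + 0.0613·3 = -3.0631.
u_3 = w_3 − 0.8528·e_1 + 3.0631·e_2 = (1.9817, 0.9908, 2.6422).

u_3 = (1.9817, 0.9908, 2.6422)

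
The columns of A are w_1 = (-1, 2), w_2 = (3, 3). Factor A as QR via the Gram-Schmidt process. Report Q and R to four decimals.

w_1 = (-1, 2); ‖w_1‖ = 2.2361, so e_1 = (-0.4472, 0.8944).
e_1·w_2 = (-0.4472)·3 + 0.8944·3 = 1.3416.
u_2 = w_2 − 1.3416·e_1 = (3.6000, 1.8000).
‖u_2‖ = 4.0249, so e_2 = (0.8944, 0.4472).

Q = [[-0.4472, 0.8944], [0.8944, 0.4472]], R = [[2.2361, 1.3416], [0.0000, 4.0249]]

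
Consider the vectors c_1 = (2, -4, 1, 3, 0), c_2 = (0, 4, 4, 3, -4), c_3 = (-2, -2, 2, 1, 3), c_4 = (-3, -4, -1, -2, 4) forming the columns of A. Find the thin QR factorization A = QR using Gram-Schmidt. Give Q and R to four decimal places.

Q = [[0.3651, 0.0266, -0.6037, -0.5861], [-0.7303, 0.4781, -0.0671, -0.4615], [0.1826, 0.5445, 0.5366, 0.0049], [0.5477, 0.4383, 0.1342, -0.2262], [0.0000, -0.5312, 0.5702, -0.6263]], R = [[5.4772, -0.5477, 1.6432, 0.5477], [0.0000, 7.5299, -1.0757, -5.5379], [0.0000, 0.0000, 4.2594, 3.5551], [0.0000, 0.0000, 0.0000, 1.5469]]

c_1 = (2, -4, 1, 3, 0); ‖c_1‖ = 5.4772, so q_1 = (0.3651, -0.7303, 0.1826, 0.5477, 0.0000).
q_1·c_2 = 0.3651·0 + (-0.7303)·4 + 0.1826·4 + 0.5477·3 + 0.0000·(-4) = -0.5477.
u_2 = c_2 + 0.5477·q_1 = (0.2000, 3.6000, 4.1000, 3.3000, -4.0000).
‖u_2‖ = 7.5299, so q_2 = (0.0266, 0.4781, 0.5445, 0.4383, -0.5312).
q_1·c_3 = 0.3651·(-2) + (-0.7303)·(-2) + 0.1826·2 + 0.5477·1 + 0.0000·3 = 1.6432; q_2·c_3 = 0.0266·(-2) + 0.4781·(-2) + 0.5445·2 + 0.4383·1 + (-0.5312)·3 = -1.0757.
u_3 = c_3 − 1.6432·q_1 + 1.0757·q_2 = (-2.5714, -0.2857, 2.2857, 0.5714, 2.4286).
‖u_3‖ = 4.2594, so q_3 = (-0.6037, -0.0671, 0.5366, 0.1342, 0.5702).
q_1·c_4 = 0.3651·(-3) + (-0.7303)·(-4) + 0.1826·(-1) + 0.5477·(-2) + 0.0000·4 = 0.5477; q_2·c_4 = 0.0266·(-3) + 0.4781·(-4) + 0.5445·(-1) + 0.4383·(-2) + (-0.5312)·4 = -5.5379; q_3·c_4 = (-0.6037)·(-3) + (-0.0671)·(-4) + 0.5366·(-1) + 0.1342·(-2) + 0.5702·4 = 3.5551.
u_4 = c_4 − 0.5477·q_1 + 5.5379·q_2 − 3.5551·q_3 = (-0.9067, -0.7139, 0.0076, -0.3500, -0.9688).
‖u_4‖ = 1.5469, so q_4 = (-0.5861, -0.4615, 0.0049, -0.2262, -0.6263).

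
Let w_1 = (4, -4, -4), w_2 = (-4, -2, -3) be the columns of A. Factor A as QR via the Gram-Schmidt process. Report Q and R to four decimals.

Q = [[0.5774, -0.8093], [-0.5774, -0.3113], [-0.5774, -0.4981]], R = [[6.9282, 0.5774], [0.0000, 5.3541]]

q_1 = w_1/‖w_1‖ = (4, -4, -4)/6.9282 = (0.5774, -0.5774, -0.5774).
r_{12} = q_1·w_2 = 0.5774.
u_2 = w_2 − 0.5774·q_1 = (-4.3333, -1.6667, -2.6667).
‖u_2‖ = 5.3541, so q_2 = (-0.8093, -0.3113, -0.4981).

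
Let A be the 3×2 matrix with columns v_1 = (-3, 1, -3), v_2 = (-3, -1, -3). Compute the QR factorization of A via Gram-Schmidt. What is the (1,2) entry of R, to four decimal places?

v_1 = (-3, 1, -3); ‖v_1‖ = 4.3589, so e_1 = (-0.6882, 0.2294, -0.6882).
r_{12} = e_1·v_2 = 3.9001.

r_{12} = 3.9001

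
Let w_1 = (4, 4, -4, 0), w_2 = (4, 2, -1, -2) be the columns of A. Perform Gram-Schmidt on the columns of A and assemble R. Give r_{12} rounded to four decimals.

w_1 = (4, 4, -4, 0); ‖w_1‖ = 6.9282, so e_1 = (0.5774, 0.5774, -0.5774, 0.0000).
r_{12} = e_1·w_2 = 4.0415.

r_{12} = 4.0415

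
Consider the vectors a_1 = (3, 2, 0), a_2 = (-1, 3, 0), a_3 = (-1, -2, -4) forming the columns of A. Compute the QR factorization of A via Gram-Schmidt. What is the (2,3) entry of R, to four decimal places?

e_1 = a_1/‖a_1‖ = (3, 2, 0)/3.6056 = (0.8321, 0.5547, 0.0000).
r_{12} = e_1·a_2 = 0.8321.
u_2 = a_2 − 0.8321·e_1 = (-1.6923, 2.5385, 0.0000).
‖u_2‖ = 3.0509, so e_2 = (-0.5547, 0.8321, 0.0000).
r_{23} = e_2·a_3 = -1.1094.

r_{23} = -1.1094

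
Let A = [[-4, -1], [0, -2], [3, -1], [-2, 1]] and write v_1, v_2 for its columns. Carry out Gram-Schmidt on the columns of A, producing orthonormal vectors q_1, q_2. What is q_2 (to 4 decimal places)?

v_1 = (-4, 0, 3, -2); ‖v_1‖ = 5.3852, so q_1 = (-0.7428, 0.0000, 0.5571, -0.3714).
q_1·v_2 = (-0.7428)·(-1) + 0.0000·(-2) + 0.5571·(-1) + (-0.3714)·1 = -0.1857.
u_2 = v_2 + 0.1857·q_1 = (-1.1379, -2.0000, -0.8966, 0.9310).
‖u_2‖ = 2.6392, so q_2 = (-0.4312, -0.7578, -0.3397, 0.3528).

q_2 = (-0.4312, -0.7578, -0.3397, 0.3528)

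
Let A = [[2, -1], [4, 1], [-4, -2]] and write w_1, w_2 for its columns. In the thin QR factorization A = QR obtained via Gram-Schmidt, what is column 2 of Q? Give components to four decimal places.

w_1 = (2, 4, -4); ‖w_1‖ = 6.0000, so q_1 = (0.3333, 0.6667, -0.6667).
q_1·w_2 = 0.3333·(-1) + 0.6667·1 + (-0.6667)·(-2) = 1.6667.
u_2 = w_2 − 1.6667·q_1 = (-1.5556, -0.1111, -0.8889).
‖u_2‖ = 1.7951, so q_2 = (-0.8666, -0.0619, -0.4952).

q_2 = (-0.8666, -0.0619, -0.4952)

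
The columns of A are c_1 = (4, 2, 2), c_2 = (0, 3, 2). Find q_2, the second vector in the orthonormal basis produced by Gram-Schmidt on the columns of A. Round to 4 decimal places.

c_1 = (4, 2, 2); ‖c_1‖ = 4.8990, so q_1 = (0.8165, 0.4082, 0.4082).
q_1·c_2 = 0.8165·0 + 0.4082·3 + 0.4082·2 = 2.0412.
u_2 = c_2 − 2.0412·q_1 = (-1.6667, 2.1667, 1.1667).
‖u_2‖ = 2.9721, so q_2 = (-0.5608, 0.7290, 0.3925).

q_2 = (-0.5608, 0.7290, 0.3925)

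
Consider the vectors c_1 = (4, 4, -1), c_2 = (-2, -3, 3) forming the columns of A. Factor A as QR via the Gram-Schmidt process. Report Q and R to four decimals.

Q = [[0.6963, 0.3225], [0.6963, -0.0868], [-0.1741, 0.9426]], R = [[5.7446, -4.0038], [0.0000, 2.4433]]

c_1 = (4, 4, -1); ‖c_1‖ = 5.7446, so e_1 = (0.6963, 0.6963, -0.1741).
e_1·c_2 = 0.6963·(-2) + 0.6963·(-3) + (-0.1741)·3 = -4.0038.
u_2 = c_2 + 4.0038·e_1 = (0.7879, -0.2121, 2.3030).
‖u_2‖ = 2.4433, so e_2 = (0.3225, -0.0868, 0.9426).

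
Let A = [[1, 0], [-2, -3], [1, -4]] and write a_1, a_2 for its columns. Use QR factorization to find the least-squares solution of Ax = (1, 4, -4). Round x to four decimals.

a_1 = (1, -2, 1); ‖a_1‖ = 2.4495, so e_1 = (0.4082, -0.8165, 0.4082).
e_1·a_2 = 0.4082·0 + (-0.8165)·(-3) + 0.4082·(-4) = 0.8165.
u_2 = a_2 − 0.8165·e_1 = (-0.3333, -2.3333, -4.3333).
‖u_2‖ = 4.9329, so e_2 = (-0.0676, -0.4730, -0.8785).
Qᵀb = (-4.4907, 1.5542).
Back-substitute: x_2 = 1.5542/4.9329 = 0.3151.
x_1 = (-4.4907 − 0.8165·0.3151)/2.4495 = -1.9384.

x = (-1.9384, 0.3151)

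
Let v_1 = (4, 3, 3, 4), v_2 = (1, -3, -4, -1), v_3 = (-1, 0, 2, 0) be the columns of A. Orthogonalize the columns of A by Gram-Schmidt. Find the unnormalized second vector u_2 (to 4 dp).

v_1 = (4, 3, 3, 4); ‖v_1‖ = 7.0711, so q_1 = (0.5657, 0.4243, 0.4243, 0.5657).
q_1·v_2 = 0.5657·1 + 0.4243·(-3) + 0.4243·(-4) + 0.5657·(-1) = -2.9698.
u_2 = v_2 + 2.9698·q_1 = (2.6800, -1.7400, -2.7400, 0.6800).

u_2 = (2.6800, -1.7400, -2.7400, 0.6800)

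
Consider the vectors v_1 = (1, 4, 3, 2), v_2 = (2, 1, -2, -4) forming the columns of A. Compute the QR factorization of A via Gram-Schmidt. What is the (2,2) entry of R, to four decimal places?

v_1 = (1, 4, 3, 2); ‖v_1‖ = 5.4772, so q_1 = (0.1826, 0.7303, 0.5477, 0.3651).
q_1·v_2 = 0.1826·2 + 0.7303·1 + 0.5477·(-2) + 0.3651·(-4) = -1.4606.
u_2 = v_2 + 1.4606·q_1 = (2.2667, 2.0667, -1.2000, -3.4667).
r_{22} = ‖u_2‖ = 4.7819.

r_{22} = 4.7819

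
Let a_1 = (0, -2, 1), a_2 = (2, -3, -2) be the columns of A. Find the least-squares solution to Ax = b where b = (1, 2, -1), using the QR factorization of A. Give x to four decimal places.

a_1 = (0, -2, 1); ‖a_1‖ = 2.2361, so e_1 = (0.0000, -0.8944, 0.4472).
e_1·a_2 = 0.0000·2 + (-0.8944)·(-3) + 0.4472·(-2) = 1.7889.
u_2 = a_2 − 1.7889·e_1 = (2.0000, -1.4000, -2.8000).
‖u_2‖ = 3.7148, so e_2 = (0.5384, -0.3769, -0.7537).
Qᵀb = (-2.2361, 0.5384).
Back-substitute: x_2 = 0.5384/3.7148 = 0.1449.
x_1 = (-2.2361 − 1.7889·0.1449)/2.2361 = -1.1159.

x = (-1.1159, 0.1449)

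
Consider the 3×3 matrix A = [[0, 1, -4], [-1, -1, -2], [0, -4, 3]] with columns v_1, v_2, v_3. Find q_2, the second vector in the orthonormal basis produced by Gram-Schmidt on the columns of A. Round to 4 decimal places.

q_1 = v_1/‖v_1‖ = (0, -1, 0)/1.0000 = (0.0000, -1.0000, 0.0000).
r_{12} = q_1·v_2 = 1.0000.
u_2 = v_2 − 1.0000·q_1 = (1.0000, 0.0000, -4.0000).
‖u_2‖ = 4.1231, so q_2 = (0.2425, 0.0000, -0.9701).

q_2 = (0.2425, 0.0000, -0.9701)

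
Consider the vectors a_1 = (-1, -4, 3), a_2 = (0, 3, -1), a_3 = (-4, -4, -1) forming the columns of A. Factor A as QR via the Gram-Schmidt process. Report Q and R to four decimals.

Q = [[-0.1961, -0.4972, -0.8452], [-0.7845, 0.5967, -0.1690], [0.5883, 0.6298, -0.5071]], R = [[5.0990, -2.9417, 3.3340], [0.0000, 1.1602, -1.0276], [0.0000, 0.0000, 4.5638]]

e_1 = a_1/‖a_1‖ = (-1, -4, 3)/5.0990 = (-0.1961, -0.7845, 0.5883).
r_{12} = e_1·a_2 = -2.9417.
u_2 = a_2 + 2.9417·e_1 = (-0.5769, 0.6923, 0.7308).
‖u_2‖ = 1.1602, so e_2 = (-0.4972, 0.5967, 0.6298).
r_{13} = e_1·a_3 = 3.3340; r_{23} = e_2·a_3 = -1.0276.
u_3 = a_3 − 3.3340·e_1 + 1.0276·e_2 = (-3.8571, -0.7714, -2.3143).
‖u_3‖ = 4.5638, so e_3 = (-0.8452, -0.1690, -0.5071).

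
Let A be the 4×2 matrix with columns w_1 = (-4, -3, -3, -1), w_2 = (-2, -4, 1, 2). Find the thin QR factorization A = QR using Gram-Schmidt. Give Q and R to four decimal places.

Q = [[-0.6761, -0.0663], [-0.5071, -0.6298], [-0.5071, 0.5304], [-0.1690, 0.5635]], R = [[5.9161, 2.5355], [0.0000, 4.3095]]

w_1 = (-4, -3, -3, -1); ‖w_1‖ = 5.9161, so q_1 = (-0.6761, -0.5071, -0.5071, -0.1690).
q_1·w_2 = (-0.6761)·(-2) + (-0.5071)·(-4) + (-0.5071)·1 + (-0.1690)·2 = 2.5355.
u_2 = w_2 − 2.5355·q_1 = (-0.2857, -2.7143, 2.2857, 2.4286).
‖u_2‖ = 4.3095, so q_2 = (-0.0663, -0.6298, 0.5304, 0.5635).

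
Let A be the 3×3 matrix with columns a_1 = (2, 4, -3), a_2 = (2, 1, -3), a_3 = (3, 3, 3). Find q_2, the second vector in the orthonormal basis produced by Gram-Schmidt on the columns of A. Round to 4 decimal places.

a_1 = (2, 4, -3); ‖a_1‖ = 5.3852, so q_1 = (0.3714, 0.7428, -0.5571).
q_1·a_2 = 0.3714·2 + 0.7428·1 + (-0.5571)·(-3) = 3.1568.
u_2 = a_2 − 3.1568·q_1 = (0.8276, -1.3448, -1.2414).
‖u_2‖ = 2.0086, so q_2 = (0.4120, -0.6695, -0.6180).

q_2 = (0.4120, -0.6695, -0.6180)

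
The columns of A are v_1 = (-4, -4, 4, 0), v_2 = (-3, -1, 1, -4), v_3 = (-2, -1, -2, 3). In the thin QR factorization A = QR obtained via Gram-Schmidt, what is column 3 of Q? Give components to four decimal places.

v_1 = (-4, -4, 4, 0); ‖v_1‖ = 6.9282, so e_1 = (-0.5774, -0.5774, 0.5774, 0.0000).
e_1·v_2 = (-0.5774)·(-3) + (-0.5774)·(-1) + 0.5774·1 + 0.0000·(-4) = 2.8868.
u_2 = v_2 − 2.8868·e_1 = (-1.3333, 0.6667, -0.6667, -4.0000).
‖u_2‖ = 4.3205, so e_2 = (-0.3086, 0.1543, -0.1543, -0.9258).
e_1·v_3 = (-0.5774)·(-2) + (-0.5774)·(-1) + 0.5774·(-2) + 0.0000·3 = 0.5774; e_2·v_3 = (-0.3086)·(-2) + 0.1543·(-1) + (-0.1543)·(-2) + (-0.9258)·3 = -2.0059.
u_3 = v_3 − 0.5774·e_1 + 2.0059·e_2 = (-2.2857, -0.3571, -2.6429, 1.1429).
‖u_3‖ = 3.6936, so e_3 = (-0.6188, -0.0967, -0.7155, 0.3094).

e_3 = (-0.6188, -0.0967, -0.7155, 0.3094)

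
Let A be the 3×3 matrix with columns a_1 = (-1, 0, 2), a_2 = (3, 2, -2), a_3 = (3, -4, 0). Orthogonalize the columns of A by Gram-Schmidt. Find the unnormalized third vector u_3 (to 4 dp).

a_1 = (-1, 0, 2); ‖a_1‖ = 2.2361, so e_1 = (-0.4472, 0.0000, 0.8944).
e_1·a_2 = (-0.4472)·3 + 0.0000·2 + 0.8944·(-2) = -3.1305.
u_2 = a_2 + 3.1305·e_1 = (1.6000, 2.0000, 0.8000).
‖u_2‖ = 2.6833, so e_2 = (0.5963, 0.7454, 0.2981).
e_1·a_3 = (-0.4472)·3 + 0.0000·(-4) + 0.8944·0 = -1.3416; e_2·a_3 = 0.5963·3 + 0.7454·(-4) + 0.2981·0 = -1.1926.
u_3 = a_3 + 1.3416·e_1 + 1.1926·e_2 = (3.1111, -3.1111, 1.5556).

u_3 = (3.1111, -3.1111, 1.5556)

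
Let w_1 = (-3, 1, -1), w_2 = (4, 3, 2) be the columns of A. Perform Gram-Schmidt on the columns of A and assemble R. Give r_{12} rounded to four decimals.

r_{12} = -3.3166

w_1 = (-3, 1, -1); ‖w_1‖ = 3.3166, so q_1 = (-0.9045, 0.3015, -0.3015).
r_{12} = q_1·w_2 = -3.3166.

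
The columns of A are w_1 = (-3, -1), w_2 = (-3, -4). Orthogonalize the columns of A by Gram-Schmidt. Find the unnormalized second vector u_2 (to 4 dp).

w_1 = (-3, -1); ‖w_1‖ = 3.1623, so e_1 = (-0.9487, -0.3162).
e_1·w_2 = (-0.9487)·(-3) + (-0.3162)·(-4) = 4.1110.
u_2 = w_2 − 4.1110·e_1 = (0.9000, -2.7000).

u_2 = (0.9000, -2.7000)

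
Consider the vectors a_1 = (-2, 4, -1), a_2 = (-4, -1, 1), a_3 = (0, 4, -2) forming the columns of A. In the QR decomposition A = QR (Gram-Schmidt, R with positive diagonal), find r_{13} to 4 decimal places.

a_1 = (-2, 4, -1); ‖a_1‖ = 4.5826, so e_1 = (-0.4364, 0.8729, -0.2182).
r_{13} = e_1·a_3 = 3.9279.

r_{13} = 3.9279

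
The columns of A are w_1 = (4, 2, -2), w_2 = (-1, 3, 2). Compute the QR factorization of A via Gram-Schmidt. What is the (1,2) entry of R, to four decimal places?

r_{12} = -0.4082

q_1 = w_1/‖w_1‖ = (4, 2, -2)/4.8990 = (0.8165, 0.4082, -0.4082).
r_{12} = q_1·w_2 = -0.4082.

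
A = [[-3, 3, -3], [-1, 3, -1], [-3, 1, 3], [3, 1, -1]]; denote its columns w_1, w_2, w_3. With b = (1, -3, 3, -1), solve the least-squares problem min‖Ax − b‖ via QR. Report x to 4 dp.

x = (-0.6129, -0.4645, 0.2065)

e_1 = w_1/‖w_1‖ = (-3, -1, -3, 3)/5.2915 = (-0.5669, -0.1890, -0.5669, 0.5669).
r_{12} = e_1·w_2 = -2.2678.
u_2 = w_2 + 2.2678·e_1 = (1.7143, 2.5714, -0.2857, 2.2857).
‖u_2‖ = 3.8545, so e_2 = (0.4447, 0.6671, -0.0741, 0.5930).
r_{13} = e_1·w_3 = -0.3780; r_{23} = e_2·w_3 = -2.8167.
u_3 = w_3 + 0.3780·e_1 + 2.8167·e_2 = (-1.9615, 0.8077, 2.5769, 0.8846).
‖u_3‖ = 3.4530, so e_3 = (-0.5681, 0.2339, 0.7463, 0.2562).
Qᵀb = (-2.2678, -2.3720, 0.7129).
Back-substitute: x_3 = 0.7129/3.4530 = 0.2065.
x_2 = (-2.3720 + 2.8167·0.2065)/3.8545 = -0.4645.
x_1 = (-2.2678 + 2.2678·(-0.4645) + 0.3780·0.2065)/5.2915 = -0.6129.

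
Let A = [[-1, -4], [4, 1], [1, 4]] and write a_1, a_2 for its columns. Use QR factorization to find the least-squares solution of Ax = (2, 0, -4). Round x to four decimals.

a_1 = (-1, 4, 1); ‖a_1‖ = 4.2426, so e_1 = (-0.2357, 0.9428, 0.2357).
e_1·a_2 = (-0.2357)·(-4) + 0.9428·1 + 0.2357·4 = 2.8284.
u_2 = a_2 − 2.8284·e_1 = (-3.3333, -1.6667, 3.3333).
‖u_2‖ = 5.0000, so e_2 = (-0.6667, -0.3333, 0.6667).
Qᵀb = (-1.4142, -4.0000).
Back-substitute: x_2 = -4.0000/5.0000 = -0.8000.
x_1 = (-1.4142 − 2.8284·(-0.8000))/4.2426 = 0.2000.

x = (0.2000, -0.8000)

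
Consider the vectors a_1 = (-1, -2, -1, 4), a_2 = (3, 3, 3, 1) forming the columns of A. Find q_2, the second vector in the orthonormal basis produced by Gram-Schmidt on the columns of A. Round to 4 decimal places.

a_1 = (-1, -2, -1, 4); ‖a_1‖ = 4.6904, so q_1 = (-0.2132, -0.4264, -0.2132, 0.8528).
q_1·a_2 = (-0.2132)·3 + (-0.4264)·3 + (-0.2132)·3 + 0.8528·1 = -1.7056.
u_2 = a_2 + 1.7056·q_1 = (2.6364, 2.2727, 2.6364, 2.4545).
‖u_2‖ = 5.0091, so q_2 = (0.5263, 0.4537, 0.5263, 0.4900).

q_2 = (0.5263, 0.4537, 0.5263, 0.4900)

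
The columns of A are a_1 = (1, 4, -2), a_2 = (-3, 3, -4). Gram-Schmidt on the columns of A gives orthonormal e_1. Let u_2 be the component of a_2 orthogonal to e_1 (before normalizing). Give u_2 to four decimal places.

u_2 = (-3.8095, -0.2381, -2.3810)

e_1 = a_1/‖a_1‖ = (1, 4, -2)/4.5826 = (0.2182, 0.8729, -0.4364).
r_{12} = e_1·a_2 = 3.7097.
u_2 = a_2 − 3.7097·e_1 = (-3.8095, -0.2381, -2.3810).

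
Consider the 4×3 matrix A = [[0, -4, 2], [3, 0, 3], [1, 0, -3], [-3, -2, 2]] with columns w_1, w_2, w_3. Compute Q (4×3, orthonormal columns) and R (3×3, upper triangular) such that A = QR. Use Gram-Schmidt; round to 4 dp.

q_1 = w_1/‖w_1‖ = (0, 3, 1, -3)/4.3589 = (0.0000, 0.6882, 0.2294, -0.6882).
r_{12} = q_1·w_2 = 1.3765.
u_2 = w_2 − 1.3765·q_1 = (-4.0000, -0.9474, -0.3158, -1.0526).
‖u_2‖ = 4.2550, so q_2 = (-0.9401, -0.2226, -0.0742, -0.2474).
r_{13} = q_1·w_3 = 0.0000; r_{23} = q_2·w_3 = -2.8202.
u_3 = w_3 + 0.0000·q_1 + 2.8202·q_2 = (-0.6512, 2.3721, -3.2093, 1.3023).
‖u_3‖ = 4.2481, so q_3 = (-0.1533, 0.5584, -0.7555, 0.3066).

Q = [[0.0000, -0.9401, -0.1533], [0.6882, -0.2226, 0.5584], [0.2294, -0.0742, -0.7555], [-0.6882, -0.2474, 0.3066]], R = [[4.3589, 1.3765, 0.0000], [0.0000, 4.2550, -2.8202], [0.0000, 0.0000, 4.2481]]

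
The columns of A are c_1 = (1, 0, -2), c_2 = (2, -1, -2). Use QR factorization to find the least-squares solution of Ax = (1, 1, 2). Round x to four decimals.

e_1 = c_1/‖c_1‖ = (1, 0, -2)/2.2361 = (0.4472, 0.0000, -0.8944).
r_{12} = e_1·c_2 = 2.6833.
u_2 = c_2 − 2.6833·e_1 = (0.8000, -1.0000, 0.4000).
‖u_2‖ = 1.3416, so e_2 = (0.5963, -0.7454, 0.2981).
Qᵀb = (-1.3416, 0.4472).
Back-substitute: x_2 = 0.4472/1.3416 = 0.3333.
x_1 = (-1.3416 − 2.6833·0.3333)/2.2361 = -1.0000.

x = (-1.0000, 0.3333)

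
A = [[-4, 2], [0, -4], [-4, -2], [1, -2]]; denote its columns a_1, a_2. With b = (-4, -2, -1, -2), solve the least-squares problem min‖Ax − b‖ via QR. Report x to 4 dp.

a_1 = (-4, 0, -4, 1); ‖a_1‖ = 5.7446, so q_1 = (-0.6963, 0.0000, -0.6963, 0.1741).
q_1·a_2 = (-0.6963)·2 + 0.0000·(-4) + (-0.6963)·(-2) + 0.1741·(-2) = -0.3482.
u_2 = a_2 + 0.3482·q_1 = (1.7576, -4.0000, -2.2424, -1.9394).
‖u_2‖ = 5.2800, so q_2 = (0.3329, -0.7576, -0.4247, -0.3673).
Qᵀb = (3.1334, 1.3430).
Back-substitute: x_2 = 1.3430/5.2800 = 0.2543.
x_1 = (3.1334 + 0.3482·0.2543)/5.7446 = 0.5609.

x = (0.5609, 0.2543)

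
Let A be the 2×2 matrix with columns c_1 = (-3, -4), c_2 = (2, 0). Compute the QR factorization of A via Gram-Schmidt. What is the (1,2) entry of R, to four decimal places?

c_1 = (-3, -4); ‖c_1‖ = 5.0000, so q_1 = (-0.6000, -0.8000).
r_{12} = q_1·c_2 = -1.2000.

r_{12} = -1.2000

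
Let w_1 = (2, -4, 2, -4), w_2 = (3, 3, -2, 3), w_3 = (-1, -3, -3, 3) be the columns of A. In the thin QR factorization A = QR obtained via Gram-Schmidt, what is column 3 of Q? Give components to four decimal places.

e_3 = (-0.0578, -0.7295, -0.5200, 0.4406)

e_1 = w_1/‖w_1‖ = (2, -4, 2, -4)/6.3246 = (0.3162, -0.6325, 0.3162, -0.6325).
r_{12} = e_1·w_2 = -3.4785.
u_2 = w_2 + 3.4785·e_1 = (4.1000, 0.8000, -0.9000, 0.8000).
‖u_2‖ = 4.3474, so e_2 = (0.9431, 0.1840, -0.2070, 0.1840).
r_{13} = e_1·w_3 = -1.2649; r_{23} = e_2·w_3 = -0.3220.
u_3 = w_3 + 1.2649·e_1 + 0.3220·e_2 = (-0.2963, -3.7407, -2.6667, 2.2593).
‖u_3‖ = 5.1280, so e_3 = (-0.0578, -0.7295, -0.5200, 0.4406).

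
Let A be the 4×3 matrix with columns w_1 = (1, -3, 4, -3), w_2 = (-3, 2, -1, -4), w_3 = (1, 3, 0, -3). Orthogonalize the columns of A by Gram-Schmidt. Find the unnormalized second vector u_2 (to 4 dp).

e_1 = w_1/‖w_1‖ = (1, -3, 4, -3)/5.9161 = (0.1690, -0.5071, 0.6761, -0.5071).
r_{12} = e_1·w_2 = -0.1690.
u_2 = w_2 + 0.1690·e_1 = (-2.9714, 1.9143, -0.8857, -4.0857).

u_2 = (-2.9714, 1.9143, -0.8857, -4.0857)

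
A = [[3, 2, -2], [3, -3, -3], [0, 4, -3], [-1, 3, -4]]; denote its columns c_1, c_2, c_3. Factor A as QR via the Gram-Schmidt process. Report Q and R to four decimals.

c_1 = (3, 3, 0, -1); ‖c_1‖ = 4.3589, so q_1 = (0.6882, 0.6882, 0.0000, -0.2294).
q_1·c_2 = 0.6882·2 + 0.6882·(-3) + 0.0000·4 + (-0.2294)·3 = -1.3765.
u_2 = c_2 + 1.3765·q_1 = (2.9474, -2.0526, 4.0000, 2.6842).
‖u_2‖ = 6.0088, so q_2 = (0.4905, -0.3416, 0.6657, 0.4467).
q_1·c_3 = 0.6882·(-2) + 0.6882·(-3) + 0.0000·(-3) + (-0.2294)·(-4) = -2.5236; q_2·c_3 = 0.4905·(-2) + (-0.3416)·(-3) + 0.6657·(-3) + 0.4467·(-4) = -3.7401.
u_3 = c_3 + 2.5236·q_1 + 3.7401·q_2 = (1.5714, -2.5408, -0.5102, -2.9082).
‖u_3‖ = 4.2003, so q_3 = (0.3741, -0.6049, -0.1215, -0.6924).

Q = [[0.6882, 0.4905, 0.3741], [0.6882, -0.3416, -0.6049], [0.0000, 0.6657, -0.1215], [-0.2294, 0.4467, -0.6924]], R = [[4.3589, -1.3765, -2.5236], [0.0000, 6.0088, -3.7401], [0.0000, 0.0000, 4.2003]]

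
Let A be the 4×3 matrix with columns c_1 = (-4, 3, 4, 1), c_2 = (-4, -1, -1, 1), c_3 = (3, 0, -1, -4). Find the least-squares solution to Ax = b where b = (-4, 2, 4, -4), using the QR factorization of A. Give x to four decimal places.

x = (1.3223, 0.7766, 1.4652)

c_1 = (-4, 3, 4, 1); ‖c_1‖ = 6.4807, so e_1 = (-0.6172, 0.4629, 0.6172, 0.1543).
e_1·c_2 = (-0.6172)·(-4) + 0.4629·(-1) + 0.6172·(-1) + 0.1543·1 = 1.5430.
u_2 = c_2 − 1.5430·e_1 = (-3.0476, -1.7143, -1.9524, 0.7619).
‖u_2‖ = 4.0766, so e_2 = (-0.7476, -0.4205, -0.4789, 0.1869).
e_1·c_3 = (-0.6172)·3 + 0.4629·0 + 0.6172·(-1) + 0.1543·(-4) = -3.0861; e_2·c_3 = (-0.7476)·3 + (-0.4205)·0 + (-0.4789)·(-1) + 0.1869·(-4) = -2.5114.
u_3 = c_3 + 3.0861·e_1 + 2.5114·e_2 = (-0.7822, 0.3725, -0.2980, -3.0544).
‖u_3‖ = 3.1889, so e_3 = (-0.2453, 0.1168, -0.0934, -0.9578).
Qᵀb = (5.2463, -0.5140, 4.6724).
Back-substitute: x_3 = 4.6724/3.1889 = 1.4652.
x_2 = (-0.5140 + 2.5114·1.4652)/4.0766 = 0.7766.
x_1 = (5.2463 − 1.5430·0.7766 + 3.0861·1.4652)/6.4807 = 1.3223.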